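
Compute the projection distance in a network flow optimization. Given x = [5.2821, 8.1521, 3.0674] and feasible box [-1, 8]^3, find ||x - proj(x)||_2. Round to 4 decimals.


Project each component onto [-1, 8].
clip(5.2821) = 5.2821, clip(8.1521) = 8.0, clip(3.0674) = 3.0674
Projection = [5.2821, 8.0, 3.0674]
Squared diffs: [0.0, 0.0231, 0.0]
Distance = sqrt(0.0231) = 0.1521


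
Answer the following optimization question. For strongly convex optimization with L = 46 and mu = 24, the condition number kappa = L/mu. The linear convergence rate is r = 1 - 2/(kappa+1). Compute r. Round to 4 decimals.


Step 1: Compute the condition number.
kappa = L/mu = 46/24 = 1.9167
Step 2: Compute the convergence rate.
r = 1 - 2/(kappa + 1) = 1 - 2*mu/(L + mu) = (L - mu)/(L + mu) = 22/70 = 0.3143


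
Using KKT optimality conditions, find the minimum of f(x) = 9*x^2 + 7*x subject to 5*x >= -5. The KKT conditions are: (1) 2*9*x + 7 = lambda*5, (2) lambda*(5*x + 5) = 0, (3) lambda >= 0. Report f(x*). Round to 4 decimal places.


Step 1: Try lambda = 0 (constraint inactive).
Stationarity: 2*9*x + 7 = 0
x* = -7/(2*9) = -7/18 = -0.3889 (rounded; the exact value -7/18 is used below)
Check constraint: 5*-0.3889 = -1.9445 >= -5 -- satisfied.
Step 2: Compute optimal value.
f(x*) = 9*(-7/18)^2 + 7*(-7/18) = -1.3611


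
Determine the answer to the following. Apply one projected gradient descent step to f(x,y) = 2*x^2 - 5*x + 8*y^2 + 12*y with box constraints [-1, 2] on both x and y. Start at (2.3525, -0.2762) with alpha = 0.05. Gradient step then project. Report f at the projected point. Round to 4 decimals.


Step 1: Compute gradient at (2.3525, -0.2762).
grad_x = 2*2*2.3525 - 5 = 4.41
grad_y = 2*8*-0.2762 + 12 = 7.5808
Step 2: Gradient step.
x_raw = 2.3525 - 0.05*4.41 = 2.132
y_raw = -0.2762 - 0.05*7.5808 = -0.6552
Step 3: Project onto [-1, 2].
x_proj = clip(2.132) = 2.0
y_proj = clip(-0.6552) = -0.6552
Step 4: Evaluate f.
f(2.0, -0.6552) = -6.4282


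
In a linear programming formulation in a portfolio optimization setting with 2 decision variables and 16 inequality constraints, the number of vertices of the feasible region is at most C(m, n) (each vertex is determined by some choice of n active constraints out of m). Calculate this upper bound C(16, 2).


Each vertex corresponds to some choice of n active constraints out of m, so the number of vertices is at most C(m, n) = m! / (n!(m-n)!).
m = 16, n = 2
Numerator: 16 * 15
Denominator: 2! = 2
C(16, 2) = 120


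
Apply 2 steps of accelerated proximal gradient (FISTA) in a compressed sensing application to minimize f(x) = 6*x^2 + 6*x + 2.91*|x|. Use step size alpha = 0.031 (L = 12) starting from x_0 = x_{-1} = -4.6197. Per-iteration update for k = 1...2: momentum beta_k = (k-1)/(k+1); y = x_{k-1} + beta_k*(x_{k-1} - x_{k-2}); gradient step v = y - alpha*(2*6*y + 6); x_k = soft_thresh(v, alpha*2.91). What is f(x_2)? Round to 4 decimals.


FISTA on f(x) = 6*x^2 + 6*x + 2.91*|x|
L = 12, alpha = 0.031
Iteration 1: beta = 0.0, y = -4.6197 + 0.0*(-4.6197 + 4.6197) = -4.6197
  grad(y) = -49.4364, v = y - alpha*grad = -3.0872
  prox(v) = soft_thresh(-3.0872, 0.0902) = -2.997
Iteration 2: beta = 0.3333, y = -2.997 + 0.3333*(-2.997 + 4.6197) = -2.456
  grad(y) = -23.4726, v = y - alpha*grad = -1.7284
  prox(v) = soft_thresh(-1.7284, 0.0902) = -1.6382
f(x_2) = 6*(-1.6382)^2 + 6*(-1.6382) + 2.91*|-1.6382| = 11.04


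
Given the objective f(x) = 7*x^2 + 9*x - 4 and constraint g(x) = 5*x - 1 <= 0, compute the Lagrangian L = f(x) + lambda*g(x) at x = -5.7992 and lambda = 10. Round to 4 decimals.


Step 1: Evaluate f(x).
f(-5.7992) = 7*(-5.7992)^2 + 9*(-5.7992) - 4 = 179.2222
Step 2: Evaluate g(x).
g(-5.7992) = 5*-5.7992 - 1 = -29.996
Step 3: Compute Lagrangian.
L = 179.2222 + 10*-29.996 = -120.7378


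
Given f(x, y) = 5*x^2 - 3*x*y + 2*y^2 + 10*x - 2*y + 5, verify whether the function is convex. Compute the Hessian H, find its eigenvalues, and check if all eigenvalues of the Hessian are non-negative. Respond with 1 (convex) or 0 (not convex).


The Hessian of f(x,y) = 5*x^2 - 3*x*y + 2*y^2 + 10*x - 2*y + 5 is:
H = [[10, -3], [-3, 4]]
Trace = 10 + 4 = 14
Determinant = 10*4 - (-3)^2 = 31
Discriminant = (14)^2 - 4*31 = 72.0
Eigenvalues: lambda_1 = 2.7574, lambda_2 = 11.2426
The function is convex.

1


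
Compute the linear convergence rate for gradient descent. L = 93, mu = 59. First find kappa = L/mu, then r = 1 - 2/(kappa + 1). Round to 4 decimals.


Step 1: Compute the condition number.
kappa = L/mu = 93/59 = 1.5763
Step 2: Compute the convergence rate.
r = 1 - 2/(kappa + 1) = 1 - 2*mu/(L + mu) = (L - mu)/(L + mu) = 34/152 = 0.2237


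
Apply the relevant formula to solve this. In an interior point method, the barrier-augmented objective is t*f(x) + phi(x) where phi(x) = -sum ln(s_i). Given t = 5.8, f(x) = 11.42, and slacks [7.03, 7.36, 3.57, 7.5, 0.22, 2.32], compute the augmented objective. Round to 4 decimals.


Step 1: Compute log-barrier.
ln values: [1.9502, 1.9961, 1.2726, 2.0149, -1.5141, 0.8416]
phi = -(1.9502 + 1.9961 + 1.2726 + 2.0149 - 1.5141 + 0.8416) = -6.5612
Step 2: Compute augmented objective.
t*f(x) = 5.8*11.42 = 66.236
Total = 66.236 - 6.5612 = 59.6748


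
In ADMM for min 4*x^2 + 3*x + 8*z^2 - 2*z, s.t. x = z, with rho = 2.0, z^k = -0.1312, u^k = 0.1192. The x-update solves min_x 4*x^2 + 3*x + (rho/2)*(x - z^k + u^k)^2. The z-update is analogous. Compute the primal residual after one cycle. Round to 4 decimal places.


ADMM iteration with rho = 2.0, z^k = -0.1312, u^k = 0.1192
Step 1: x-update.
Minimize 4*x^2 + 3*x + (2.0/2)*(x + 0.1312 + 0.1192)^2
FOC: (2*4 + 2.0)*x = -3 + 2.0*(-0.1312 - 0.1192)
x^{k+1} = -0.3501
Step 2: z-update.
Minimize 8*z^2 - 2*z + (2.0/2)*(-0.3501 - z + 0.1192)^2
FOC: (2*8 + 2.0)*z = 2 + 2.0*(-0.3501 + 0.1192)
z^{k+1} = 0.0855
Step 3: u-update.
u^{k+1} = 0.1192 - 0.3501 - 0.0855 = -0.3163
Step 4: Primal residual = |-0.3501 - 0.0855| = 0.4355


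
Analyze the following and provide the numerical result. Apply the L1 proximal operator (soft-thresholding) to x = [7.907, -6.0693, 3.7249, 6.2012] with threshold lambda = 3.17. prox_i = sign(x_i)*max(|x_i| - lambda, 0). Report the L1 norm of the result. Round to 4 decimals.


Soft-thresholding with lambda = 3.17:
prox(7.907) = sign(7.907)*max(|7.907| - 3.17, 0) = 4.737
prox(-6.0693) = sign(-6.0693)*max(|-6.0693| - 3.17, 0) = -2.8993
prox(3.7249) = sign(3.7249)*max(|3.7249| - 3.17, 0) = 0.5549
prox(6.2012) = sign(6.2012)*max(|6.2012| - 3.17, 0) = 3.0312
prox(x) = [4.737, -2.8993, 0.5549, 3.0312]
||prox(x)||_1 = 4.737 + 2.8993 + 0.5549 + 3.0312 = 11.2224


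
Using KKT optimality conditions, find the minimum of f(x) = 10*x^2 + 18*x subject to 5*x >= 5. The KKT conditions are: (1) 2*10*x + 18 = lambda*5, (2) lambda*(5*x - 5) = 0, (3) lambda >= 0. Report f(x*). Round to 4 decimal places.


Step 1: Try lambda = 0 (constraint inactive).
x_unc = -18/(2*10) = -0.9
Check: 5*-0.9 = -4.5 < 5 -- violated!
Step 2: Constraint must be active: 5*x = 5
x* = 5/5 = 1.0
lambda = (2*10*1.0 + 18)/5 = 7.6
Step 3: Compute optimal value.
f(x*) = 10*1.0^2 + 18*1.0 = 28.0


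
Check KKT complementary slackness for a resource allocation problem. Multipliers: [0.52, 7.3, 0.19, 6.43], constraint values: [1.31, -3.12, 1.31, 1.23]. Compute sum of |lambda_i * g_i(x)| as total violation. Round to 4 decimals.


KKT complementary slackness check:
lambda_1 * g_1 = 0.52 * 1.31 = 0.6812
lambda_2 * g_2 = 7.3 * -3.12 = -22.776
lambda_3 * g_3 = 0.19 * 1.31 = 0.2489
lambda_4 * g_4 = 6.43 * 1.23 = 7.9089
Total violation = 0.6812 + 22.776 + 0.2489 + 7.9089 = 31.615


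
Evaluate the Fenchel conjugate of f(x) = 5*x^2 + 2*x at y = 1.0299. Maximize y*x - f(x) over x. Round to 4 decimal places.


f*(y) = sup_x {y*x - a*x^2 - b*x} = sup_x {(y-b)*x - a*x^2}
FOC: (y - b) - 2a*x = 0 => x* = (y - b)/(2a)
x* = (1.0299 - 2)/(2*5) = -0.097
f*(1.0299) = (y-b)^2/(4a) = (1.0299 - 2)^2/(4*5)
= 0.9411/20 = 0.0471


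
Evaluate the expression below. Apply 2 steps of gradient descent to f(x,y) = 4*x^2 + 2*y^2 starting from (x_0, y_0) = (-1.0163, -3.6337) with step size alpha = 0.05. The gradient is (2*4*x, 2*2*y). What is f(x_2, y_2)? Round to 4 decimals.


Gradient descent on f(x,y) = 4*x^2 + 2*y^2.
Starting point: (-1.0163, -3.6337), alpha = 0.05
Step 1: grad_x = 2*4*-1.0163 = -8.1304, grad_y = 2*2*-3.6337 = -14.5348
  x_1 = -1.0163 - 0.05*-8.1304 = -0.6098
  y_1 = -3.6337 - 0.05*-14.5348 = -2.907
Step 2: grad_x = 2*4*-0.6098 = -4.8782, grad_y = 2*2*-2.907 = -11.6278
  x_2 = -0.6098 - 0.05*-4.8782 = -0.3659
  y_2 = -2.907 - 0.05*-11.6278 = -2.3256
f(-0.3659, -2.3256) = 4*(-0.3659)^2 + 2*(-2.3256)^2 = 11.352


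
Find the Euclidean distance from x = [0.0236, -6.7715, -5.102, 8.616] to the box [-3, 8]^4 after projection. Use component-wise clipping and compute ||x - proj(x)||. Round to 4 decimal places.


Project each component onto [-3, 8].
clip(0.0236) = 0.0236, clip(-6.7715) = -3.0, clip(-5.102) = -3.0, clip(8.616) = 8.0
Projection = [0.0236, -3.0, -3.0, 8.0]
Squared diffs: [0.0, 14.2242, 4.4184, 0.3795]
Distance = sqrt(19.0221) = 4.3614


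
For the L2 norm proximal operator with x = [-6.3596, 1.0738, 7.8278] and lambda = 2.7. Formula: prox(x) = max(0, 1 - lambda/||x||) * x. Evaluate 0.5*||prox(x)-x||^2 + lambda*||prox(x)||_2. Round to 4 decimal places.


Step 1: Compute ||x||.
||x|| = 10.1426
Step 2: Compute scaling factor.
scale = max(0, 1 - 2.7/10.1426) = 0.7338
Step 3: prox(x) = [-4.6666, 0.7879, 5.744]
||prox(x)|| = 7.4426
Step 4: Proximal objective.
0.5*||prox-x||^2 = 3.645
lambda*||prox|| = 20.095
Total = 23.74


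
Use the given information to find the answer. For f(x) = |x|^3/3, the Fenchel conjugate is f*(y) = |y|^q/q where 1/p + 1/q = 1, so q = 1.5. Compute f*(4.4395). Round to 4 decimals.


The conjugate exponent q satisfies 1/p + 1/q = 1.
p = 3, so q = 3/(3 - 1) = 1.5
|y|^q = 4.4395^1.5 = 9.3541
f*(4.4395) = 9.3541 / 1.5 = 6.2361


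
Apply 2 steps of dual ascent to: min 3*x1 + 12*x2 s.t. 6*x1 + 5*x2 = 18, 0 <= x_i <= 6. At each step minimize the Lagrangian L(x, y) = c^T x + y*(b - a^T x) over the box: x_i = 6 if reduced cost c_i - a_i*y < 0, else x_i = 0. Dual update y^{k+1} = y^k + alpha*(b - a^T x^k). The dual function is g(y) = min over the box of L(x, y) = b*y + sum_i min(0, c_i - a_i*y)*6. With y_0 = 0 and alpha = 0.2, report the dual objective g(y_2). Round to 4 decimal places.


Dual ascent for LP: min 3*x1 + 12*x2, 6*x1 + 5*x2 = 18, 0 <= x_i <= 6
Step 1: y^k = 0.0, reduced costs: (3.0, 12.0)
  x^k = (0.0, 0.0), subgradient = b - a^T x = 18.0
  y^{k+1} = 0.0 + 0.2*18.0 = 3.6
Step 2: y^k = 3.6, reduced costs: (-18.6, -6.0)
  x^k = (6.0, 6.0), subgradient = b - a^T x = -48.0
  y^{k+1} = 3.6 + 0.2*-48.0 = -6.0
Dual objective at y_2 = -6.0: reduced costs (39.0, 42.0), box minimizer x = (0.0, 0.0)
g(y_2) = b*y + (c1 - a1*y)*x1 + (c2 - a2*y)*x2 = 18*(-6.0) + 39.0*0.0 + 42.0*0.0 = -108.0 + 0.0 + 0.0 = -108.0


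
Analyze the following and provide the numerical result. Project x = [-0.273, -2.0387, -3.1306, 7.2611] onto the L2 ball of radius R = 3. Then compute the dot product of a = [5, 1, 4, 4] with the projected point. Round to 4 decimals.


Step 1: Compute ||x|| (intermediates to 6 decimals).
||x|| = sqrt((-0.273)^2 + (-2.0387)^2 + (-3.1306)^2 + 7.2611^2) = 8.170377
Step 2: Project.
Since ||x|| > R, scale = R/||x|| = 3/8.170377 = 0.36718, proj(x) = scale * x
proj(x) = [-0.10024, -0.74857, -1.149494, 2.666131]
Step 3: Dot product.
a^T * proj(x) = 5*(-0.10024) + 1*(-0.74857) + 4*(-1.149494) + 4*2.666131 = 4.8168


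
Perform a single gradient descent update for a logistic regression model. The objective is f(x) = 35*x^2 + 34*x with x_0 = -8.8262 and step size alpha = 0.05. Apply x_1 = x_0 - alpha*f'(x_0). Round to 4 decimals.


We compute the gradient at x_0 and apply the update.
f'(x) = 70*x + 34
f'(-8.8262) = 70*-8.8262 + 34 = -583.834
x_1 = -8.8262 - 0.05*-583.834 = 20.3655


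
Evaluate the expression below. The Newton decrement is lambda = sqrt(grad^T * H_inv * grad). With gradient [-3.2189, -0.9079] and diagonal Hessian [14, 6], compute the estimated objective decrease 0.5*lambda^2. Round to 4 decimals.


Step 1: H is diagonal, so H^(-1) * g = [-0.2299, -0.1513].
Step 2: g^T H^(-1) g = sum_i g_i^2 / H_ii
  = (-3.2189)^2/14 + (-0.9079)^2/6
  = 0.7401 + 0.1374 = 0.8775
Step 3: Objective decrease = 0.5 * g^T H^(-1) g = 0.4387


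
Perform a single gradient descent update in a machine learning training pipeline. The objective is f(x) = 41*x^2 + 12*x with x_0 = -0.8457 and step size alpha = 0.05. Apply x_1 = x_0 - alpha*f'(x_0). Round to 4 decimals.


We compute the gradient at x_0 and apply the update.
f'(x) = 82*x + 12
f'(-0.8457) = 82*-0.8457 + 12 = -57.3474
x_1 = -0.8457 - 0.05*-57.3474 = 2.0217


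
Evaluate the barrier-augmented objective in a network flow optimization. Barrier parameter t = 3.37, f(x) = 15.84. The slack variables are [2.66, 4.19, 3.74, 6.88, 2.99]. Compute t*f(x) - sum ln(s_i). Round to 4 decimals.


Step 1: Compute log-barrier.
ln values: [0.9783, 1.4327, 1.3191, 1.9286, 1.0953]
phi = -(0.9783 + 1.4327 + 1.3191 + 1.9286 + 1.0953) = -6.754
Step 2: Compute augmented objective.
t*f(x) = 3.37*15.84 = 53.3808
Total = 53.3808 - 6.754 = 46.6268


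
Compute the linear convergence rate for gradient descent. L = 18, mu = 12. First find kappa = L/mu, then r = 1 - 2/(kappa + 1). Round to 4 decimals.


Step 1: Compute the condition number.
kappa = L/mu = 18/12 = 1.5
Step 2: Compute the convergence rate.
r = 1 - 2/(kappa + 1) = 1 - 2*mu/(L + mu) = (L - mu)/(L + mu) = 6/30 = 0.2


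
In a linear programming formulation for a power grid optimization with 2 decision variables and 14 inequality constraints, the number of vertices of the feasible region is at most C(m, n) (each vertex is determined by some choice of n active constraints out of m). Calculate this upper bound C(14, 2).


Each vertex corresponds to some choice of n active constraints out of m, so the number of vertices is at most C(m, n) = m! / (n!(m-n)!).
m = 14, n = 2
Numerator: 14 * 13
Denominator: 2! = 2
C(14, 2) = 91


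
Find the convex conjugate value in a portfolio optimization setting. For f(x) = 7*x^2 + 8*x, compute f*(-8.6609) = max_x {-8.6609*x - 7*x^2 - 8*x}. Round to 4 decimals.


f*(y) = sup_x {y*x - a*x^2 - b*x} = sup_x {(y-b)*x - a*x^2}
FOC: (y - b) - 2a*x = 0 => x* = (y - b)/(2a)
x* = (-8.6609 - 8)/(2*7) = -1.1901
f*(-8.6609) = (y-b)^2/(4a) = (-8.6609 - 8)^2/(4*7)
= 277.5856/28 = 9.9138


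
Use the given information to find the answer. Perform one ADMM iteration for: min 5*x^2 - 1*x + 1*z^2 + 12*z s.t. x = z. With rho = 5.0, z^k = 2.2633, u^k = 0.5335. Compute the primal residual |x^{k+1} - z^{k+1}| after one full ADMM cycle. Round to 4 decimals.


ADMM iteration with rho = 5.0, z^k = 2.2633, u^k = 0.5335
Step 1: x-update.
Minimize 5*x^2 - 1*x + (5.0/2)*(x - 2.2633 + 0.5335)^2
FOC: (2*5 + 5.0)*x = 1 + 5.0*(2.2633 - 0.5335)
x^{k+1} = 0.6433
Step 2: z-update.
Minimize 1*z^2 + 12*z + (5.0/2)*(0.6433 - z + 0.5335)^2
FOC: (2*1 + 5.0)*z = -12 + 5.0*(0.6433 + 0.5335)
z^{k+1} = -0.8737
Step 3: u-update.
u^{k+1} = 0.5335 + 0.6433 + 0.8737 = 2.0505
Step 4: Primal residual = |0.6433 + 0.8737| = 1.517


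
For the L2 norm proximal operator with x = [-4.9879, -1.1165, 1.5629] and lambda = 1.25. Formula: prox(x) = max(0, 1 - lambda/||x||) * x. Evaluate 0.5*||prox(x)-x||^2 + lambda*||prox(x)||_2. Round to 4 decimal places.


Step 1: Compute ||x||.
||x|| = 5.3449
Step 2: Compute scaling factor.
scale = max(0, 1 - 1.25/5.3449) = 0.7661
Step 3: prox(x) = [-3.8214, -0.8554, 1.1974]
||prox(x)|| = 4.0949
Step 4: Proximal objective.
0.5*||prox-x||^2 = 0.7813
lambda*||prox|| = 5.1186
Total = 5.8999


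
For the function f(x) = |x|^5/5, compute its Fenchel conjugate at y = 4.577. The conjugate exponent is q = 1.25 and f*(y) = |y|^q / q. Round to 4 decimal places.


The conjugate exponent q satisfies 1/p + 1/q = 1.
p = 5, so q = 5/(5 - 1) = 1.25
|y|^q = 4.577^1.25 = 6.6946
f*(4.577) = 6.6946 / 1.25 = 5.3557


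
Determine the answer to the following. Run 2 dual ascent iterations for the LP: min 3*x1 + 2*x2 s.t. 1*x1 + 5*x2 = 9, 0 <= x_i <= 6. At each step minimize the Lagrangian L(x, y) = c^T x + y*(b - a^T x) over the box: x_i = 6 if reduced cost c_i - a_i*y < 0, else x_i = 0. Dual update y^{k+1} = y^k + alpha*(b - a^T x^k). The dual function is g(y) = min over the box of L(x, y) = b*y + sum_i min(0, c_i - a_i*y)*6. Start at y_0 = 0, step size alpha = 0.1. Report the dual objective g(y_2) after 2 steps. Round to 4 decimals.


Dual ascent for LP: min 3*x1 + 2*x2, 1*x1 + 5*x2 = 9, 0 <= x_i <= 6
Step 1: y^k = 0.0, reduced costs: (3.0, 2.0)
  x^k = (0.0, 0.0), subgradient = b - a^T x = 9.0
  y^{k+1} = 0.0 + 0.1*9.0 = 0.9
Step 2: y^k = 0.9, reduced costs: (2.1, -2.5)
  x^k = (0.0, 6.0), subgradient = b - a^T x = -21.0
  y^{k+1} = 0.9 + 0.1*-21.0 = -1.2
Dual objective at y_2 = -1.2: reduced costs (4.2, 8.0), box minimizer x = (0.0, 0.0)
g(y_2) = b*y + (c1 - a1*y)*x1 + (c2 - a2*y)*x2 = 9*(-1.2) + 4.2*0.0 + 8.0*0.0 = -10.8 + 0.0 + 0.0 = -10.8


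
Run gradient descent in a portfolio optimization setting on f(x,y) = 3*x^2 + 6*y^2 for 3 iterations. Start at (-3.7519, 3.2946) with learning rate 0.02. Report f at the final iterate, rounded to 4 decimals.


Gradient descent on f(x,y) = 3*x^2 + 6*y^2.
Starting point: (-3.7519, 3.2946), alpha = 0.02
Step 1: grad_x = 2*3*-3.7519 = -22.5114, grad_y = 2*6*3.2946 = 39.5352
  x_1 = -3.7519 - 0.02*-22.5114 = -3.3017
  y_1 = 3.2946 - 0.02*39.5352 = 2.5039
Step 2: grad_x = 2*3*-3.3017 = -19.81, grad_y = 2*6*2.5039 = 30.0468
  x_2 = -3.3017 - 0.02*-19.81 = -2.9055
  y_2 = 2.5039 - 0.02*30.0468 = 1.903
Step 3: grad_x = 2*3*-2.9055 = -17.4328, grad_y = 2*6*1.903 = 22.8355
  x_3 = -2.9055 - 0.02*-17.4328 = -2.5568
  y_3 = 1.903 - 0.02*22.8355 = 1.4463
f(-2.5568, 1.4463) = 3*(-2.5568)^2 + 6*1.4463^2 = 32.1617


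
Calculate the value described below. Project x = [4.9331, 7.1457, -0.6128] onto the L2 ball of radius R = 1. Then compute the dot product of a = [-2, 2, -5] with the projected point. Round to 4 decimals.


Step 1: Compute ||x|| (intermediates to 6 decimals).
||x|| = sqrt(4.9331^2 + 7.1457^2 + (-0.6128)^2) = 8.704713
Step 2: Project.
Since ||x|| > R, scale = R/||x|| = 1/8.704713 = 0.11488, proj(x) = scale * x
proj(x) = [0.566715, 0.820898, -0.070398]
Step 3: Dot product.
a^T * proj(x) = -2*0.566715 + 2*0.820898 - 5*(-0.070398) = 0.8604


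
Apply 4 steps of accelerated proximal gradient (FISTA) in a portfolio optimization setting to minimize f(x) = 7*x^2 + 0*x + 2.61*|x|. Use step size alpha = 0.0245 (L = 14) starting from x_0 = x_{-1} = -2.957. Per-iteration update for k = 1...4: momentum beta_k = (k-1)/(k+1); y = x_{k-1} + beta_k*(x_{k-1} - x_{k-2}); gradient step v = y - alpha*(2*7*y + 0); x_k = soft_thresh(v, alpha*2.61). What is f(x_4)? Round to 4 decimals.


FISTA on f(x) = 7*x^2 + 0*x + 2.61*|x|
L = 14, alpha = 0.0245
Iteration 1: beta = 0.0, y = -2.957 + 0.0*(-2.957 + 2.957) = -2.957
  grad(y) = -41.398, v = y - alpha*grad = -1.9427
  prox(v) = soft_thresh(-1.9427, 0.0639) = -1.8788
Iteration 2: beta = 0.3333, y = -1.8788 + 0.3333*(-1.8788 + 2.957) = -1.5194
  grad(y) = -21.2717, v = y - alpha*grad = -0.9982
  prox(v) = soft_thresh(-0.9982, 0.0639) = -0.9343
Iteration 3: beta = 0.5, y = -0.9343 + 0.5*(-0.9343 + 1.8788) = -0.4621
  grad(y) = -6.4688, v = y - alpha*grad = -0.3036
  prox(v) = soft_thresh(-0.3036, 0.0639) = -0.2396
Iteration 4: beta = 0.6, y = -0.2396 + 0.6*(-0.2396 + 0.9343) = 0.1772
  grad(y) = 2.4806, v = y - alpha*grad = 0.1164
  prox(v) = soft_thresh(0.1164, 0.0639) = 0.0525
f(x_4) = 7*0.0525^2 + 0*0.0525 + 2.61*|0.0525| = 0.1562


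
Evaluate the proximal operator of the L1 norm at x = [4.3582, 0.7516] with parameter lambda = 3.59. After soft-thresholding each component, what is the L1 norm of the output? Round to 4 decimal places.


Soft-thresholding with lambda = 3.59:
prox(4.3582) = sign(4.3582)*max(|4.3582| - 3.59, 0) = 0.7682
prox(0.7516) = sign(0.7516)*max(|0.7516| - 3.59, 0) = 0.0
prox(x) = [0.7682, 0.0]
||prox(x)||_1 = 0.7682 + 0.0 = 0.7682


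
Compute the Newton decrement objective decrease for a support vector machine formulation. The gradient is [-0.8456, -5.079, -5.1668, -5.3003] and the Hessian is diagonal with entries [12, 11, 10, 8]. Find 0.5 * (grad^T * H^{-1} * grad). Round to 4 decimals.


Step 1: H is diagonal, so H^(-1) * g = [-0.0705, -0.4617, -0.5167, -0.6625].
Step 2: g^T H^(-1) g = sum_i g_i^2 / H_ii
  = (-0.8456)^2/12 + (-5.079)^2/11 + (-5.1668)^2/10 + (-5.3003)^2/8
  = 0.0596 + 2.3451 + 2.6696 + 3.5116 = 8.5859
Step 3: Objective decrease = 0.5 * g^T H^(-1) g = 4.293


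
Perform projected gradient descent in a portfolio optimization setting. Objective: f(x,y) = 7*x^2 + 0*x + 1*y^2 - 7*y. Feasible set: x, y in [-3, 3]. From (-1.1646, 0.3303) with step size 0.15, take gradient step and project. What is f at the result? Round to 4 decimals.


Step 1: Compute gradient at (-1.1646, 0.3303).
grad_x = 2*7*-1.1646 + 0 = -16.3044
grad_y = 2*1*0.3303 - 7 = -6.3394
Step 2: Gradient step.
x_raw = -1.1646 - 0.15*-16.3044 = 1.2811
y_raw = 0.3303 - 0.15*-6.3394 = 1.2812
Step 3: Project onto [-3, 3].
x_proj = clip(1.2811) = 1.2811
y_proj = clip(1.2812) = 1.2812
Step 4: Evaluate f.
f(1.2811, 1.2812) = 4.1608


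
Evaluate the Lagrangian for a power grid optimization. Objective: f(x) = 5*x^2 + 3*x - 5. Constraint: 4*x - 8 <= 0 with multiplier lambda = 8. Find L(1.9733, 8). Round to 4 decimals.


Step 1: Evaluate f(x).
f(1.9733) = 5*1.9733^2 + 3*1.9733 - 5 = 20.3895
Step 2: Evaluate g(x).
g(1.9733) = 4*1.9733 - 8 = -0.1068
Step 3: Compute Lagrangian.
L = 20.3895 + 8*-0.1068 = 19.5351


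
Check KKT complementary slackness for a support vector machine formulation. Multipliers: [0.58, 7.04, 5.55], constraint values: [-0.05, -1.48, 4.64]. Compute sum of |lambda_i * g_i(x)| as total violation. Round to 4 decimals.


KKT complementary slackness check:
lambda_1 * g_1 = 0.58 * -0.05 = -0.029
lambda_2 * g_2 = 7.04 * -1.48 = -10.4192
lambda_3 * g_3 = 5.55 * 4.64 = 25.752
Total violation = 0.029 + 10.4192 + 25.752 = 36.2002


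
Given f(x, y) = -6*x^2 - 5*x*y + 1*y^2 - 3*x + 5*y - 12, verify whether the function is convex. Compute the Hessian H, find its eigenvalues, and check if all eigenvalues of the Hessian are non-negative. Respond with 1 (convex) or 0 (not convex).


The Hessian of f(x,y) = -6*x^2 - 5*x*y + 1*y^2 - 3*x + 5*y - 12 is:
H = [[-12, -5], [-5, 2]]
Trace = -12 + 2 = -10
Determinant = -12*2 - (-5)^2 = -49
Discriminant = (-10)^2 - 4*-49 = 296.0
Eigenvalues: lambda_1 = -13.6023, lambda_2 = 3.6023
The function is not convex.

0


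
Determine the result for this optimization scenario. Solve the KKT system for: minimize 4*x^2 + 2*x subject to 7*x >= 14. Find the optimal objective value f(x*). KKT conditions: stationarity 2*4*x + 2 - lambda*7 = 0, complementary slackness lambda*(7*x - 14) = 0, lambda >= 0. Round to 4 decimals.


Step 1: Try lambda = 0 (constraint inactive).
x_unc = -2/(2*4) = -0.25
Check: 7*-0.25 = -1.75 < 14 -- violated!
Step 2: Constraint must be active: 7*x = 14
x* = 14/7 = 2.0
lambda = (2*4*2.0 + 2)/7 = 2.5714
Step 3: Compute optimal value.
f(x*) = 4*2.0^2 + 2*2.0 = 20.0


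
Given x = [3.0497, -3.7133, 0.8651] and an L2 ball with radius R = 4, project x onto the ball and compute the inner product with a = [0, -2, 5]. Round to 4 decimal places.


Step 1: Compute ||x|| (intermediates to 6 decimals).
||x|| = sqrt(3.0497^2 + (-3.7133)^2 + 0.8651^2) = 4.882383
Step 2: Project.
Since ||x|| > R, scale = R/||x|| = 4/4.882383 = 0.819272, proj(x) = scale * x
proj(x) = [2.498534, -3.042203, 0.708752]
Step 3: Dot product.
a^T * proj(x) = 0*2.498534 - 2*(-3.042203) + 5*0.708752 = 9.6282


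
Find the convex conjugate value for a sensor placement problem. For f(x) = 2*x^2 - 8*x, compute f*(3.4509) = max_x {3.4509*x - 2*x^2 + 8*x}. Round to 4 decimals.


f*(y) = sup_x {y*x - a*x^2 - b*x} = sup_x {(y-b)*x - a*x^2}
FOC: (y - b) - 2a*x = 0 => x* = (y - b)/(2a)
x* = (3.4509 + 8)/(2*2) = 2.8627
f*(3.4509) = (y-b)^2/(4a) = (3.4509 + 8)^2/(4*2)
= 131.1231/8 = 16.3904


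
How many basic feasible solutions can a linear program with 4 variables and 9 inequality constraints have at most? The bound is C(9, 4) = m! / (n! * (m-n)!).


Each vertex corresponds to some choice of n active constraints out of m, so the number of vertices is at most C(m, n) = m! / (n!(m-n)!).
m = 9, n = 4
Numerator: 9 * 8 * 7 * 6
Denominator: 4! = 24
C(9, 4) = 126


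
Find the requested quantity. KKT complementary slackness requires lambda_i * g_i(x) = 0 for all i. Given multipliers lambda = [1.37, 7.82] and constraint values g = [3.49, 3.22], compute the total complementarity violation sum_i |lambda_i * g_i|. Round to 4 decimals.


KKT complementary slackness check:
lambda_1 * g_1 = 1.37 * 3.49 = 4.7813
lambda_2 * g_2 = 7.82 * 3.22 = 25.1804
Total violation = 4.7813 + 25.1804 = 29.9617


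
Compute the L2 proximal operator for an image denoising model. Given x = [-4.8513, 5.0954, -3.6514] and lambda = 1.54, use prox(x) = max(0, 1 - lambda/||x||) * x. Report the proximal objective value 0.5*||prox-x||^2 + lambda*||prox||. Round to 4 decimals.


Step 1: Compute ||x||.
||x|| = 7.9266
Step 2: Compute scaling factor.
scale = max(0, 1 - 1.54/7.9266) = 0.8057
Step 3: prox(x) = [-3.9088, 4.1055, -2.942]
||prox(x)|| = 6.3866
Step 4: Proximal objective.
0.5*||prox-x||^2 = 1.1858
lambda*||prox|| = 9.8354
Total = 11.0212


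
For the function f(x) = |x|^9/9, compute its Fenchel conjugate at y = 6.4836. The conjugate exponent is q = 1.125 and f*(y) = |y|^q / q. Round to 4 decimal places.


The conjugate exponent q satisfies 1/p + 1/q = 1.
p = 9, so q = 9/(9 - 1) = 1.125
|y|^q = 6.4836^1.125 = 8.1902
f*(6.4836) = 8.1902 / 1.125 = 7.2802


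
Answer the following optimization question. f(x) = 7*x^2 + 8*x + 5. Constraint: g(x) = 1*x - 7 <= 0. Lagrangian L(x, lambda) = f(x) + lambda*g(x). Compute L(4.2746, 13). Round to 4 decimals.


Step 1: Evaluate f(x).
f(4.2746) = 7*4.2746^2 + 8*4.2746 + 5 = 167.1022
Step 2: Evaluate g(x).
g(4.2746) = 1*4.2746 - 7 = -2.7254
Step 3: Compute Lagrangian.
L = 167.1022 + 13*-2.7254 = 131.672


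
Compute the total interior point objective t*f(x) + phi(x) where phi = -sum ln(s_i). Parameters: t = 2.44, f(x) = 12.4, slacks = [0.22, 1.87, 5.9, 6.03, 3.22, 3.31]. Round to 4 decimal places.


Step 1: Compute log-barrier.
ln values: [-1.5141, 0.6259, 1.775, 1.7967, 1.1694, 1.1969]
phi = -(-1.5141 + 0.6259 + 1.775 + 1.7967 + 1.1694 + 1.1969) = -5.0498
Step 2: Compute augmented objective.
t*f(x) = 2.44*12.4 = 30.256
Total = 30.256 - 5.0498 = 25.2062


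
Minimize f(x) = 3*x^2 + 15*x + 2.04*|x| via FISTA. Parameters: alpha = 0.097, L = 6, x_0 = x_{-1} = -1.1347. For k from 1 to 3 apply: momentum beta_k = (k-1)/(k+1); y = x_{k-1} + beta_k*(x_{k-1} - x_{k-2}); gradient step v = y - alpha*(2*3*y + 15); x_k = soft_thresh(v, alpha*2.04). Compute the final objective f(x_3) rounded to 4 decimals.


FISTA on f(x) = 3*x^2 + 15*x + 2.04*|x|
L = 6, alpha = 0.097
Iteration 1: beta = 0.0, y = -1.1347 + 0.0*(-1.1347 + 1.1347) = -1.1347
  grad(y) = 8.1918, v = y - alpha*grad = -1.9293
  prox(v) = soft_thresh(-1.9293, 0.1979) = -1.7314
Iteration 2: beta = 0.3333, y = -1.7314 + 0.3333*(-1.7314 + 1.1347) = -1.9303
  grad(y) = 3.418, v = y - alpha*grad = -2.2619
  prox(v) = soft_thresh(-2.2619, 0.1979) = -2.064
Iteration 3: beta = 0.5, y = -2.064 + 0.5*(-2.064 + 1.7314) = -2.2303
  grad(y) = 1.6183, v = y - alpha*grad = -2.3873
  prox(v) = soft_thresh(-2.3873, 0.1979) = -2.1894
f(x_3) = 3*(-2.1894)^2 + 15*(-2.1894) + 2.04*|-2.1894| = -13.9942


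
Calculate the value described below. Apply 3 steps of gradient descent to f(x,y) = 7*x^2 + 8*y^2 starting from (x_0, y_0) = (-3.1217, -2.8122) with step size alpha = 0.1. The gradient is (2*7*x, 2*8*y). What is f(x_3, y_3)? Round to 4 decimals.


Gradient descent on f(x,y) = 7*x^2 + 8*y^2.
Starting point: (-3.1217, -2.8122), alpha = 0.1
Step 1: grad_x = 2*7*-3.1217 = -43.7038, grad_y = 2*8*-2.8122 = -44.9952
  x_1 = -3.1217 - 0.1*-43.7038 = 1.2487
  y_1 = -2.8122 - 0.1*-44.9952 = 1.6873
Step 2: grad_x = 2*7*1.2487 = 17.4815, grad_y = 2*8*1.6873 = 26.9971
  x_2 = 1.2487 - 0.1*17.4815 = -0.4995
  y_2 = 1.6873 - 0.1*26.9971 = -1.0124
Step 3: grad_x = 2*7*-0.4995 = -6.9926, grad_y = 2*8*-1.0124 = -16.1983
  x_3 = -0.4995 - 0.1*-6.9926 = 0.1998
  y_3 = -1.0124 - 0.1*-16.1983 = 0.6074
f(0.1998, 0.6074) = 7*0.1998^2 + 8*0.6074^2 = 3.2312


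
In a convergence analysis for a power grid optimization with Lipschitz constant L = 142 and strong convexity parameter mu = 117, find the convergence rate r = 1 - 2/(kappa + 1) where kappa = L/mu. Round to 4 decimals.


Step 1: Compute the condition number.
kappa = L/mu = 142/117 = 1.2137
Step 2: Compute the convergence rate.
r = 1 - 2/(kappa + 1) = 1 - 2*mu/(L + mu) = (L - mu)/(L + mu) = 25/259 = 0.0965


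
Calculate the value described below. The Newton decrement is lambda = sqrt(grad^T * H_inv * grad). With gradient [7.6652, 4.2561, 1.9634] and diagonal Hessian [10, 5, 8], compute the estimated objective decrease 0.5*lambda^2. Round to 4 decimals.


Step 1: H is diagonal, so H^(-1) * g = [0.7665, 0.8512, 0.2454].
Step 2: g^T H^(-1) g = sum_i g_i^2 / H_ii
  = (7.6652)^2/10 + (4.2561)^2/5 + (1.9634)^2/8
  = 5.8755 + 3.6229 + 0.4819 = 9.9803
Step 3: Objective decrease = 0.5 * g^T H^(-1) g = 4.9901


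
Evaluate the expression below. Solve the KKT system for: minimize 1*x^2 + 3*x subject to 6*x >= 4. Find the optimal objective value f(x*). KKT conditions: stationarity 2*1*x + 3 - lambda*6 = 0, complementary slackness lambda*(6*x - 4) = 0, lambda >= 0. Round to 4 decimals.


Step 1: Try lambda = 0 (constraint inactive).
x_unc = -3/(2*1) = -1.5
Check: 6*-1.5 = -9.0 < 4 -- violated!
Step 2: Constraint must be active: 6*x = 4
x* = 4/6 = 2/3 = 0.6667 (rounded; the exact value 2/3 is used below)
lambda = (2*1*(2/3) + 3)/6 = 0.7222
Step 3: Compute optimal value.
f(x*) = 1*(2/3)^2 + 3*(2/3) = 2.4444


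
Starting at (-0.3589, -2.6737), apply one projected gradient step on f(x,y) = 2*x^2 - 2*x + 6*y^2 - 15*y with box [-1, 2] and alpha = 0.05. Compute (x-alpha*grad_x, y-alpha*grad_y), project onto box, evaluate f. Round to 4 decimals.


Step 1: Compute gradient at (-0.3589, -2.6737).
grad_x = 2*2*-0.3589 - 2 = -3.4356
grad_y = 2*6*-2.6737 - 15 = -47.0844
Step 2: Gradient step.
x_raw = -0.3589 - 0.05*-3.4356 = -0.1871
y_raw = -2.6737 - 0.05*-47.0844 = -0.3195
Step 3: Project onto [-1, 2].
x_proj = clip(-0.1871) = -0.1871
y_proj = clip(-0.3195) = -0.3195
Step 4: Evaluate f.
f(-0.1871, -0.3195) = 5.8489


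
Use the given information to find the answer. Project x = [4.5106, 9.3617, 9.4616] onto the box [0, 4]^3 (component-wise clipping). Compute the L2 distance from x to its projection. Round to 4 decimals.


Project each component onto [0, 4].
clip(4.5106) = 4.0, clip(9.3617) = 4.0, clip(9.4616) = 4.0
Projection = [4.0, 4.0, 4.0]
Squared diffs: [0.2607, 28.7478, 29.8291]
Distance = sqrt(58.8376) = 7.6706


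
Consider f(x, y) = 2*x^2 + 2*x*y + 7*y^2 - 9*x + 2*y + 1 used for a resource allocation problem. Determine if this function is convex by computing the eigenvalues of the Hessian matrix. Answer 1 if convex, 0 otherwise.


The Hessian of f(x,y) = 2*x^2 + 2*x*y + 7*y^2 - 9*x + 2*y + 1 is:
H = [[4, 2], [2, 14]]
Trace = 4 + 14 = 18
Determinant = 4*14 - (2)^2 = 52
Discriminant = (18)^2 - 4*52 = 116.0
Eigenvalues: lambda_1 = 3.6148, lambda_2 = 14.3852
The function is convex.

1


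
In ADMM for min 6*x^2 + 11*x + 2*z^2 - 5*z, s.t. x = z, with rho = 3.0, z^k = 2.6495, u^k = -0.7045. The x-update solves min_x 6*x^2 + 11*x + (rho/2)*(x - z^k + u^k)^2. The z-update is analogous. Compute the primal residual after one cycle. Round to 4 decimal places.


ADMM iteration with rho = 3.0, z^k = 2.6495, u^k = -0.7045
Step 1: x-update.
Minimize 6*x^2 + 11*x + (3.0/2)*(x - 2.6495 - 0.7045)^2
FOC: (2*6 + 3.0)*x = -11 + 3.0*(2.6495 + 0.7045)
x^{k+1} = -0.0625
Step 2: z-update.
Minimize 2*z^2 - 5*z + (3.0/2)*(-0.0625 - z - 0.7045)^2
FOC: (2*2 + 3.0)*z = 5 + 3.0*(-0.0625 - 0.7045)
z^{k+1} = 0.3856
Step 3: u-update.
u^{k+1} = -0.7045 - 0.0625 - 0.3856 = -1.1526
Step 4: Primal residual = |-0.0625 - 0.3856| = 0.4481


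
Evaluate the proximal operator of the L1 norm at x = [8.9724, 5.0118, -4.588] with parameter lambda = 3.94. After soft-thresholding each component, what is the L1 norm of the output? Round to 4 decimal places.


Soft-thresholding with lambda = 3.94:
prox(8.9724) = sign(8.9724)*max(|8.9724| - 3.94, 0) = 5.0324
prox(5.0118) = sign(5.0118)*max(|5.0118| - 3.94, 0) = 1.0718
prox(-4.588) = sign(-4.588)*max(|-4.588| - 3.94, 0) = -0.648
prox(x) = [5.0324, 1.0718, -0.648]
||prox(x)||_1 = 5.0324 + 1.0718 + 0.648 = 6.7522


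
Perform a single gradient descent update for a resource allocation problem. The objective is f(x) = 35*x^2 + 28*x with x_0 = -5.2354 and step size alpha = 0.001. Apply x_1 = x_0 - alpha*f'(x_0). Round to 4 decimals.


We compute the gradient at x_0 and apply the update.
f'(x) = 70*x + 28
f'(-5.2354) = 70*-5.2354 + 28 = -338.478
x_1 = -5.2354 - 0.001*-338.478 = -4.8969


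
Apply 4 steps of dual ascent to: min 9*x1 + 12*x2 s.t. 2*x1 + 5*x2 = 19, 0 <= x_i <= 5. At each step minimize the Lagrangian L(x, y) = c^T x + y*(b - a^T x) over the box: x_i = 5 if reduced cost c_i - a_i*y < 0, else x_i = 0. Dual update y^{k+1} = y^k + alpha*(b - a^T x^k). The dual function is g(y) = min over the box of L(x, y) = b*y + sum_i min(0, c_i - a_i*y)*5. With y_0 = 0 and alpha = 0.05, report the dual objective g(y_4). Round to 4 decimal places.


Dual ascent for LP: min 9*x1 + 12*x2, 2*x1 + 5*x2 = 19, 0 <= x_i <= 5
Step 1: y^k = 0.0, reduced costs: (9.0, 12.0)
  x^k = (0.0, 0.0), subgradient = b - a^T x = 19.0
  y^{k+1} = 0.0 + 0.05*19.0 = 0.95
Step 2: y^k = 0.95, reduced costs: (7.1, 7.25)
  x^k = (0.0, 0.0), subgradient = b - a^T x = 19.0
  y^{k+1} = 0.95 + 0.05*19.0 = 1.9
Step 3: y^k = 1.9, reduced costs: (5.2, 2.5)
  x^k = (0.0, 0.0), subgradient = b - a^T x = 19.0
  y^{k+1} = 1.9 + 0.05*19.0 = 2.85
Step 4: y^k = 2.85, reduced costs: (3.3, -2.25)
  x^k = (0.0, 5.0), subgradient = b - a^T x = -6.0
  y^{k+1} = 2.85 + 0.05*-6.0 = 2.55
Dual objective at y_4 = 2.55: reduced costs (3.9, -0.75), box minimizer x = (0.0, 5.0)
g(y_4) = b*y + (c1 - a1*y)*x1 + (c2 - a2*y)*x2 = 19*2.55 + 3.9*0.0 + (-0.75)*5.0 = 48.45 + 0.0 - 3.75 = 44.7


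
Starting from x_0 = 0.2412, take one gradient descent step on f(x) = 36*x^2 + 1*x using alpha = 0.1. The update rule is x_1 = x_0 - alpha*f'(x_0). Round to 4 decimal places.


We compute the gradient at x_0 and apply the update.
f'(x) = 72*x + 1
f'(0.2412) = 72*0.2412 + 1 = 18.3664
x_1 = 0.2412 - 0.1*18.3664 = -1.5954


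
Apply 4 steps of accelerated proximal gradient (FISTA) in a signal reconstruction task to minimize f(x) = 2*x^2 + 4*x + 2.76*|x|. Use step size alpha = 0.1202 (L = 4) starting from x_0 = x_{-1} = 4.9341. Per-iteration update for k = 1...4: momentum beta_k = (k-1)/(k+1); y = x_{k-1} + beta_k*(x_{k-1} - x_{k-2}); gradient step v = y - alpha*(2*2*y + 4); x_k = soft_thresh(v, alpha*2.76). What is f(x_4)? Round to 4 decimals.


FISTA on f(x) = 2*x^2 + 4*x + 2.76*|x|
L = 4, alpha = 0.1202
Iteration 1: beta = 0.0, y = 4.9341 + 0.0*(4.9341 - 4.9341) = 4.9341
  grad(y) = 23.7364, v = y - alpha*grad = 2.081
  prox(v) = soft_thresh(2.081, 0.3318) = 1.7492
Iteration 2: beta = 0.3333, y = 1.7492 + 0.3333*(1.7492 - 4.9341) = 0.6876
  grad(y) = 6.7504, v = y - alpha*grad = -0.1238
  prox(v) = soft_thresh(-0.1238, 0.3318) = 0.0
Iteration 3: beta = 0.5, y = 0.0 + 0.5*(0.0 - 1.7492) = -0.8746
  grad(y) = 0.5015, v = y - alpha*grad = -0.9349
  prox(v) = soft_thresh(-0.9349, 0.3318) = -0.6031
Iteration 4: beta = 0.6, y = -0.6031 + 0.6*(-0.6031 - 0.0) = -0.965
  grad(y) = 0.1398, v = y - alpha*grad = -0.9818
  prox(v) = soft_thresh(-0.9818, 0.3318) = -0.6501
f(x_4) = 2*(-0.6501)^2 + 4*(-0.6501) + 2.76*|-0.6501| = 0.0391


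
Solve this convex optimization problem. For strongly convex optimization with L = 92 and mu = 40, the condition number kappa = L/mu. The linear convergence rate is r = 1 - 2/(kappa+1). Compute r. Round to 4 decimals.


Step 1: Compute the condition number.
kappa = L/mu = 92/40 = 2.3
Step 2: Compute the convergence rate.
r = 1 - 2/(kappa + 1) = 1 - 2*mu/(L + mu) = (L - mu)/(L + mu) = 52/132 = 0.3939


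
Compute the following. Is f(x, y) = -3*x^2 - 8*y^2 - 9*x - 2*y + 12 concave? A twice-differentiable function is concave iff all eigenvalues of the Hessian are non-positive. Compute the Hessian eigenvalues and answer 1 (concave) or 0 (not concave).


The Hessian of f(x,y) = -3*x^2 - 8*y^2 - 9*x - 2*y + 12 is:
H = [[-6, 0], [0, -16]]
Trace = -6 - 16 = -22
Determinant = -6*-16 - (0)^2 = 96
Discriminant = (-22)^2 - 4*96 = 100.0
Eigenvalues: lambda_1 = -16.0, lambda_2 = -6.0
The function is concave.

1


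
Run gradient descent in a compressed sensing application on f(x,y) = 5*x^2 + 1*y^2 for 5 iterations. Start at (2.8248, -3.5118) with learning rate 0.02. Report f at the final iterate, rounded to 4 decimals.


Gradient descent on f(x,y) = 5*x^2 + 1*y^2.
Starting point: (2.8248, -3.5118), alpha = 0.02
Step 1: grad_x = 2*5*2.8248 = 28.248, grad_y = 2*1*-3.5118 = -7.0236
  x_1 = 2.8248 - 0.02*28.248 = 2.2598
  y_1 = -3.5118 - 0.02*-7.0236 = -3.3713
Step 2: grad_x = 2*5*2.2598 = 22.5984, grad_y = 2*1*-3.3713 = -6.7427
  x_2 = 2.2598 - 0.02*22.5984 = 1.8079
  y_2 = -3.3713 - 0.02*-6.7427 = -3.2365
Step 3: grad_x = 2*5*1.8079 = 18.0787, grad_y = 2*1*-3.2365 = -6.4729
  x_3 = 1.8079 - 0.02*18.0787 = 1.4463
  y_3 = -3.2365 - 0.02*-6.4729 = -3.107
Step 4: grad_x = 2*5*1.4463 = 14.463, grad_y = 2*1*-3.107 = -6.214
  x_4 = 1.4463 - 0.02*14.463 = 1.157
  y_4 = -3.107 - 0.02*-6.214 = -2.9827
Step 5: grad_x = 2*5*1.157 = 11.5704, grad_y = 2*1*-2.9827 = -5.9655
  x_5 = 1.157 - 0.02*11.5704 = 0.9256
  y_5 = -2.9827 - 0.02*-5.9655 = -2.8634
f(0.9256, -2.8634) = 5*0.9256^2 + 1*(-2.8634)^2 = 12.4832


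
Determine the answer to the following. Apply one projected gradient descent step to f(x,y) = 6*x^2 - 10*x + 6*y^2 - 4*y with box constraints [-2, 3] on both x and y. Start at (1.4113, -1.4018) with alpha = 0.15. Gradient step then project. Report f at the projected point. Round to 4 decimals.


Step 1: Compute gradient at (1.4113, -1.4018).
grad_x = 2*6*1.4113 - 10 = 6.9356
grad_y = 2*6*-1.4018 - 4 = -20.8216
Step 2: Gradient step.
x_raw = 1.4113 - 0.15*6.9356 = 0.371
y_raw = -1.4018 - 0.15*-20.8216 = 1.7214
Step 3: Project onto [-2, 3].
x_proj = clip(0.371) = 0.371
y_proj = clip(1.7214) = 1.7214
Step 4: Evaluate f.
f(0.371, 1.7214) = 8.0104


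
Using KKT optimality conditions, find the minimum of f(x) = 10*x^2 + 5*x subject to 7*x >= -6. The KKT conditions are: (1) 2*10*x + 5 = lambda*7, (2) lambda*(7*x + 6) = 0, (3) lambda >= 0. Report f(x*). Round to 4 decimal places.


Step 1: Try lambda = 0 (constraint inactive).
Stationarity: 2*10*x + 5 = 0
x* = -5/(2*10) = -0.25
Check constraint: 7*-0.25 = -1.75 >= -6 -- satisfied.
Step 2: Compute optimal value.
f(x*) = 10*(-0.25)^2 + 5*(-0.25) = -0.625


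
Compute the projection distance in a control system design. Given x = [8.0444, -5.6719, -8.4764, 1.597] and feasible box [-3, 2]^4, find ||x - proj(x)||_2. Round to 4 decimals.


Project each component onto [-3, 2].
clip(8.0444) = 2.0, clip(-5.6719) = -3.0, clip(-8.4764) = -3.0, clip(1.597) = 1.597
Projection = [2.0, -3.0, -3.0, 1.597]
Squared diffs: [36.5348, 7.139, 29.991, 0.0]
Distance = sqrt(73.6648) = 8.5828


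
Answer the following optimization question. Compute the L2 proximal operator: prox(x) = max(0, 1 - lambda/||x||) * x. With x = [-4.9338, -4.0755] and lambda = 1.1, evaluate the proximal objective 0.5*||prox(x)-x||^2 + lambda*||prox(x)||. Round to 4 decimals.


Step 1: Compute ||x||.
||x|| = 6.3994
Step 2: Compute scaling factor.
scale = max(0, 1 - 1.1/6.3994) = 0.8281
Step 3: prox(x) = [-4.0857, -3.375]
||prox(x)|| = 5.2994
Step 4: Proximal objective.
0.5*||prox-x||^2 = 0.605
lambda*||prox|| = 5.8293
Total = 6.4343


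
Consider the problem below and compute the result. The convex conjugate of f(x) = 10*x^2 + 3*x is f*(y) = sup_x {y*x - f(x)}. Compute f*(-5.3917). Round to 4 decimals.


f*(y) = sup_x {y*x - a*x^2 - b*x} = sup_x {(y-b)*x - a*x^2}
FOC: (y - b) - 2a*x = 0 => x* = (y - b)/(2a)
x* = (-5.3917 - 3)/(2*10) = -0.4196
f*(-5.3917) = (y-b)^2/(4a) = (-5.3917 - 3)^2/(4*10)
= 70.4206/40 = 1.7605
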